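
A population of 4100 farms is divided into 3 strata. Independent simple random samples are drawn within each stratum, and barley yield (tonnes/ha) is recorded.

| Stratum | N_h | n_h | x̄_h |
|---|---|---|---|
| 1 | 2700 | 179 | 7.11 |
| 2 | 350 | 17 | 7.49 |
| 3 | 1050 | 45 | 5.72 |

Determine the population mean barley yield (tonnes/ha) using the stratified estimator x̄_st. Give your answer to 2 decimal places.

N = Σ N_h = 4100. Stratum weights W_h = N_h/N.
x̄_st = (2700·7.11 + 350·7.49 + 1050·5.72) / 4100 = 6.7865

x̄_st ≈ 6.79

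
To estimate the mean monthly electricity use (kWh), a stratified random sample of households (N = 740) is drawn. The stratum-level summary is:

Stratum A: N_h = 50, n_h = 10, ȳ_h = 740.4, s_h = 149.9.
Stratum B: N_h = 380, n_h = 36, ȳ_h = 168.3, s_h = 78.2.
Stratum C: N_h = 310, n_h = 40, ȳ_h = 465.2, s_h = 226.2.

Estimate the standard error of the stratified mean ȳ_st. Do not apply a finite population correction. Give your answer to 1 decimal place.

SE(ȳ_st) ≈ 16.7

V̂(ȳ_st) = Σ W_h² s_h²/n_h, with W_h = N_h/N and N = 740:
  stratum A: (50/740)²·149.9²/10 = 10.2584
  stratum B: (380/740)²·78.2²/36 = 44.7935
  stratum C: (310/740)²·226.2²/40 = 224.484
V̂(ȳ_st) = 279.536
SE(ȳ_st) = √279.536 = 16.7193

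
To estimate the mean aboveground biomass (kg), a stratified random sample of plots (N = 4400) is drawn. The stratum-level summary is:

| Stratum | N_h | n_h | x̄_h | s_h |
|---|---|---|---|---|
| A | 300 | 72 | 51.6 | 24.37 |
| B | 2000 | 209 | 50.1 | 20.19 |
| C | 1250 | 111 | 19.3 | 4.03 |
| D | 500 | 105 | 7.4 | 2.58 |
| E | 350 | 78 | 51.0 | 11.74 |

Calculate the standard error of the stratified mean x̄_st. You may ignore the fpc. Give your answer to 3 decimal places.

SE(x̄_st) ≈ 0.682

V̂(x̄_st) = Σ W_h² s_h²/n_h, with W_h = N_h/N and N = 4400:
  stratum A: (300/4400)²·24.37²/72 = 0.0383456
  stratum B: (2000/4400)²·20.19²/209 = 0.402978
  stratum C: (1250/4400)²·4.03²/111 = 0.0118087
  stratum D: (500/4400)²·2.58²/105 = 0.000818625
  stratum E: (350/4400)²·11.74²/78 = 0.0111808
V̂(x̄_st) = 0.465131
SE(x̄_st) = √0.465131 = 0.682005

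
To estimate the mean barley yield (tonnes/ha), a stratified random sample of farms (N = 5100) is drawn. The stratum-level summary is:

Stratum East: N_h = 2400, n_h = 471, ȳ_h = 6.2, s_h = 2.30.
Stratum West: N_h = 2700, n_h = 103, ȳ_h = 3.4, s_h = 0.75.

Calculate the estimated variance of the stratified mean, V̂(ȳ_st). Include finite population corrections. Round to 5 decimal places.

V̂(ȳ_st) ≈ 0.00347

V̂(ȳ_st) = Σ W_h² (1 − n_h/N_h) s_h²/n_h, with W_h = N_h/N and N = 5100:
  stratum East: (2400/5100)²·(1 − 471/2400)·2.30²/471 = 0.00199912
  stratum West: (2700/5100)²·(1 − 103/2700)·0.75²/103 = 0.00147225
V̂(ȳ_st) = 0.00347136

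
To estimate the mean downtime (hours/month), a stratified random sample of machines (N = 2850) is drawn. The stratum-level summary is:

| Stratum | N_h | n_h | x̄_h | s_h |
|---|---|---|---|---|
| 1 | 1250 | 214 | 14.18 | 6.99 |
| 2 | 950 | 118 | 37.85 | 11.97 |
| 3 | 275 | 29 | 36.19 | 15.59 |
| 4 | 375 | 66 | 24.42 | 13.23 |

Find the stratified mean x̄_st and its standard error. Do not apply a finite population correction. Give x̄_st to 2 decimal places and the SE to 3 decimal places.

x̄_st = Σ W_h x̄_h = (1250·14.18 + 950·37.85 + 275·36.19 + 375·24.42)/2850 = 25.54114
V̂(x̄_st) = Σ W_h² s_h²/n_h, with W_h = N_h/N and N = 2850:
  stratum 1: (1250/2850)²·6.99²/214 = 0.0439209
  stratum 2: (950/2850)²·11.97²/118 = 0.134916
  stratum 3: (275/2850)²·15.59²/29 = 0.0780315
  stratum 4: (375/2850)²·13.23²/66 = 0.0459144
V̂(x̄_st) = 0.302783
SE(x̄_st) = √0.302783 = 0.550257

x̄_st ≈ 25.54, SE ≈ 0.550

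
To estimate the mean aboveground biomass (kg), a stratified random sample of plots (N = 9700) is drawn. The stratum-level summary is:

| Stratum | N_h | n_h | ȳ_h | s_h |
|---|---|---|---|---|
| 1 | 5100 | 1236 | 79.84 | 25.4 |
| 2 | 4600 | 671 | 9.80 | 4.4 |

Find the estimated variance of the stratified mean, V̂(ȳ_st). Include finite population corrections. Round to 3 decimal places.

V̂(ȳ_st) = Σ W_h² (1 − n_h/N_h) s_h²/n_h, with W_h = N_h/N and N = 9700:
  stratum 1: (5100/9700)²·(1 − 1236/5100)·25.4²/1236 = 0.109323
  stratum 2: (4600/9700)²·(1 − 671/4600)·4.4²/671 = 0.00554216
V̂(ȳ_st) = 0.114865

V̂(ȳ_st) ≈ 0.115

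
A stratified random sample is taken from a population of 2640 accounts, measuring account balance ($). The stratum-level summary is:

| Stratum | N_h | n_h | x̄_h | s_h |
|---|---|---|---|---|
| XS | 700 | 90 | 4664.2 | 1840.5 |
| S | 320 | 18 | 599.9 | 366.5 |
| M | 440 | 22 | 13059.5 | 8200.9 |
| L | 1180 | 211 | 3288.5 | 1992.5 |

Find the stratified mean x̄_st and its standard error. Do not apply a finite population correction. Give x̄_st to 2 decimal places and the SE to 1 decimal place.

x̄_st ≈ 4955.88, SE ≈ 302.4

x̄_st = Σ W_h x̄_h = (700·4664.2 + 320·599.9 + 440·13059.5 + 1180·3288.5)/2640 = 4955.87803
V̂(x̄_st) = Σ W_h² s_h²/n_h, with W_h = N_h/N and N = 2640:
  stratum XS: (700/2640)²·1840.5²/90 = 2646.17
  stratum S: (320/2640)²·366.5²/18 = 109.64
  stratum M: (440/2640)²·8200.9²/22 = 84917.6
  stratum L: (1180/2640)²·1992.5²/211 = 3758.98
V̂(x̄_st) = 91432.4
SE(x̄_st) = √91432.4 = 302.378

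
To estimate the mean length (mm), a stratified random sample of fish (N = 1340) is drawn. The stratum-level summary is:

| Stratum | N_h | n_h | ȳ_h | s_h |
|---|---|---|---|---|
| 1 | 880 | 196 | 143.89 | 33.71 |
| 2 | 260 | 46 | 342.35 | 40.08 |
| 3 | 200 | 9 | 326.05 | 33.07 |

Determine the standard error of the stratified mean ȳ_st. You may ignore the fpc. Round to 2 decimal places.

V̂(ȳ_st) = Σ W_h² s_h²/n_h, with W_h = N_h/N and N = 1340:
  stratum 1: (880/1340)²·33.71²/196 = 2.50044
  stratum 2: (260/1340)²·40.08²/46 = 1.31472
  stratum 3: (200/1340)²·33.07²/9 = 2.70693
V̂(ȳ_st) = 6.52209
SE(ȳ_st) = √6.52209 = 2.55384

SE(ȳ_st) ≈ 2.55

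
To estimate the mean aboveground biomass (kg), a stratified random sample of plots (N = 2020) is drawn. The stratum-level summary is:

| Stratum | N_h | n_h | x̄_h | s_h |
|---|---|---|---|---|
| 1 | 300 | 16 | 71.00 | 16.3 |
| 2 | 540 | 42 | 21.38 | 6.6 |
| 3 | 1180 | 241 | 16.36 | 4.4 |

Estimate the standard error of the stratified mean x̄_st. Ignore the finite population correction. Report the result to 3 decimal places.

SE(x̄_st) ≈ 0.684

V̂(x̄_st) = Σ W_h² s_h²/n_h, with W_h = N_h/N and N = 2020:
  stratum 1: (300/2020)²·16.3²/16 = 0.366265
  stratum 2: (540/2020)²·6.6²/42 = 0.0741179
  stratum 3: (1180/2020)²·4.4²/241 = 0.0274126
V̂(x̄_st) = 0.467795
SE(x̄_st) = √0.467795 = 0.683956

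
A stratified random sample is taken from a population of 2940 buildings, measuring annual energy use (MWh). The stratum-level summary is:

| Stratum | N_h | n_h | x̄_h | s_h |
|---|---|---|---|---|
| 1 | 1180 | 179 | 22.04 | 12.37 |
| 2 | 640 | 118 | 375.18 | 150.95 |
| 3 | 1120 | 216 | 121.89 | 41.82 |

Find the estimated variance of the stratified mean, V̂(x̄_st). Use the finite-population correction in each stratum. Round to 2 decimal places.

V̂(x̄_st) ≈ 8.53

V̂(x̄_st) = Σ W_h² (1 − n_h/N_h) s_h²/n_h, with W_h = N_h/N and N = 2940:
  stratum 1: (1180/2940)²·(1 − 179/1180)·12.37²/179 = 0.116817
  stratum 2: (640/2940)²·(1 − 118/640)·150.95²/118 = 7.46346
  stratum 3: (1120/2940)²·(1 − 216/1120)·41.82²/216 = 0.948432
V̂(x̄_st) = 8.52871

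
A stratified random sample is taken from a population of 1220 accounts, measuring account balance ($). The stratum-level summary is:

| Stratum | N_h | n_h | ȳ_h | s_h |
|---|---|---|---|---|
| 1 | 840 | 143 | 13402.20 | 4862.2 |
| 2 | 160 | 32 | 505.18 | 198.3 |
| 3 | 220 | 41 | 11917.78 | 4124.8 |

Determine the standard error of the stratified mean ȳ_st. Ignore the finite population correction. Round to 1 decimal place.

SE(ȳ_st) ≈ 303.1

V̂(ȳ_st) = Σ W_h² s_h²/n_h, with W_h = N_h/N and N = 1220:
  stratum 1: (840/1220)²·4862.2²/143 = 78373.4
  stratum 2: (160/1220)²·198.3²/32 = 21.1357
  stratum 3: (220/1220)²·4124.8²/41 = 13494.2
V̂(ȳ_st) = 91888.7
SE(ȳ_st) = √91888.7 = 303.132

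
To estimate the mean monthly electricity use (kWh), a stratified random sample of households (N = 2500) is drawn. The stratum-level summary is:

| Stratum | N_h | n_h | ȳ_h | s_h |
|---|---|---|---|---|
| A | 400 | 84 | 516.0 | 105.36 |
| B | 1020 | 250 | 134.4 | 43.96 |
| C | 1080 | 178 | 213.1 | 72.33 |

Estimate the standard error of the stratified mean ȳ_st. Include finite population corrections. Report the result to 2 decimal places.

V̂(ȳ_st) = Σ W_h² (1 − n_h/N_h) s_h²/n_h, with W_h = N_h/N and N = 2500:
  stratum A: (400/2500)²·(1 − 84/400)·105.36²/84 = 2.67263
  stratum B: (1020/2500)²·(1 − 250/1020)·43.96²/250 = 0.971373
  stratum C: (1080/2500)²·(1 − 178/1080)·72.33²/178 = 4.58107
V̂(ȳ_st) = 8.22508
SE(ȳ_st) = √8.22508 = 2.86794

SE(ȳ_st) ≈ 2.87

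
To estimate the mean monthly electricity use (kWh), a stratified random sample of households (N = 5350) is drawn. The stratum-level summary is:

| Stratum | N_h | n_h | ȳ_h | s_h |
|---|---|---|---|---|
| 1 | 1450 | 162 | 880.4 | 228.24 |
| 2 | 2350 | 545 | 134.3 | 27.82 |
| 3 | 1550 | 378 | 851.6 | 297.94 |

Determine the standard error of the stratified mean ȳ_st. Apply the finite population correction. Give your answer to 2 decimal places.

SE(ȳ_st) ≈ 6.01

V̂(ȳ_st) = Σ W_h² (1 − n_h/N_h) s_h²/n_h, with W_h = N_h/N and N = 5350:
  stratum 1: (1450/5350)²·(1 − 162/1450)·228.24²/162 = 20.9819
  stratum 2: (2350/5350)²·(1 − 545/2350)·27.82²/545 = 0.210453
  stratum 3: (1550/5350)²·(1 − 378/1550)·297.94²/378 = 14.9045
V̂(ȳ_st) = 36.0969
SE(ȳ_st) = √36.0969 = 6.00807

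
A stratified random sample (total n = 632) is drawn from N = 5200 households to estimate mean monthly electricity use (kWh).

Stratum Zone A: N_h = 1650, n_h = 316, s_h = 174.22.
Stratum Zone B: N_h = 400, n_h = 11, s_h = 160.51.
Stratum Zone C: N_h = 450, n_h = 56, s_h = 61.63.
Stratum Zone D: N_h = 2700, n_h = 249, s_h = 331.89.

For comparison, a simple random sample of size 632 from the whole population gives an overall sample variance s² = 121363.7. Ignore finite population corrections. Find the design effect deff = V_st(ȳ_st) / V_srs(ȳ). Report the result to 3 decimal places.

deff ≈ 0.746

V̂(ȳ_st) = Σ W_h² s_h²/n_h, with W_h = N_h/N and N = 5200:
  stratum Zone A: (1650/5200)²·174.22²/316 = 9.67097
  stratum Zone B: (400/5200)²·160.51²/11 = 13.8588
  stratum Zone C: (450/5200)²·61.63²/56 = 0.507943
  stratum Zone D: (2700/5200)²·331.89²/249 = 119.264
V_st = 143.302
V_srs = s²/n = 121363.7/632 = 192.031
deff = V_st / V_srs = 143.302/192.031 = 0.7462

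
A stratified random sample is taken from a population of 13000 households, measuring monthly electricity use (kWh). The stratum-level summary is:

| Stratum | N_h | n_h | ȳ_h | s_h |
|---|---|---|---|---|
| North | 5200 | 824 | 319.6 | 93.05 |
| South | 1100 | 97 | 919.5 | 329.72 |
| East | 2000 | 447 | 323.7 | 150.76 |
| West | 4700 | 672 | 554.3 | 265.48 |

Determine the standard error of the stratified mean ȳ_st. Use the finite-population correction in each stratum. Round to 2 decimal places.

V̂(ȳ_st) = Σ W_h² (1 − n_h/N_h) s_h²/n_h, with W_h = N_h/N and N = 13000:
  stratum North: (5200/13000)²·(1 − 824/5200)·93.05²/824 = 1.41481
  stratum South: (1100/13000)²·(1 − 97/1100)·329.72²/97 = 7.31688
  stratum East: (2000/13000)²·(1 − 447/2000)·150.76²/447 = 0.9345
  stratum West: (4700/13000)²·(1 − 672/4700)·265.48²/672 = 11.7488
V̂(ȳ_st) = 21.415
SE(ȳ_st) = √21.415 = 4.62764

SE(ȳ_st) ≈ 4.63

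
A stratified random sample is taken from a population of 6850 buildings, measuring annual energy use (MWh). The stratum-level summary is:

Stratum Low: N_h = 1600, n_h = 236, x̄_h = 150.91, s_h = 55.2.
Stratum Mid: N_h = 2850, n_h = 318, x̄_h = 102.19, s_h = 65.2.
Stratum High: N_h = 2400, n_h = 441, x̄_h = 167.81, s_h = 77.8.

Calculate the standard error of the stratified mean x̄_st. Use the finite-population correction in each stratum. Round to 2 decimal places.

SE(x̄_st) ≈ 2.01

V̂(x̄_st) = Σ W_h² (1 − n_h/N_h) s_h²/n_h, with W_h = N_h/N and N = 6850:
  stratum Low: (1600/6850)²·(1 − 236/1600)·55.2²/236 = 0.600509
  stratum Mid: (2850/6850)²·(1 − 318/2850)·65.2²/318 = 2.05587
  stratum High: (2400/6850)²·(1 − 441/2400)·77.8²/441 = 1.37526
V̂(x̄_st) = 4.03164
SE(x̄_st) = √4.03164 = 2.00789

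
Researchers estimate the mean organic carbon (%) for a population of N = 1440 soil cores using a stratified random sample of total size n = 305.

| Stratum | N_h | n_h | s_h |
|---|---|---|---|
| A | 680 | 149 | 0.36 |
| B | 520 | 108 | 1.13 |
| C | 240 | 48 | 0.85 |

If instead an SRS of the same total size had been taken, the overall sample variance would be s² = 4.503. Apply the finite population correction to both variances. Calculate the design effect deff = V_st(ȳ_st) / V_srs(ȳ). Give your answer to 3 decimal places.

V̂(ȳ_st) = Σ W_h² (1 − n_h/N_h) s_h²/n_h, with W_h = N_h/N and N = 1440:
  stratum A: (680/1440)²·(1 − 149/680)·0.36²/149 = 0.00015146
  stratum B: (520/1440)²·(1 − 108/520)·1.13²/108 = 0.00122154
  stratum C: (240/1440)²·(1 − 48/240)·0.85²/48 = 0.000334491
V_st = 0.00170749
V_srs = (1 − 305/1440)·4.503/305 = 0.0116369
deff = V_st / V_srs = 0.00170749/0.0116369 = 0.1467

deff ≈ 0.147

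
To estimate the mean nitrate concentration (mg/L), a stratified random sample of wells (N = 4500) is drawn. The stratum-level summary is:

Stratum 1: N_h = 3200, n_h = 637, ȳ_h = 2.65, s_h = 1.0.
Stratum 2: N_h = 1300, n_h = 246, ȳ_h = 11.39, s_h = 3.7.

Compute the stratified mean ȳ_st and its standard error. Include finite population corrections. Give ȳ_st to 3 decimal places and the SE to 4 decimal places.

ȳ_st = Σ W_h ȳ_h = (3200·2.65 + 1300·11.39)/4500 = 5.17489
V̂(ȳ_st) = Σ W_h² (1 − n_h/N_h) s_h²/n_h, with W_h = N_h/N and N = 4500:
  stratum 1: (3200/4500)²·(1 − 637/3200)·1.0²/637 = 0.00063582
  stratum 2: (1300/4500)²·(1 − 246/1300)·3.7²/246 = 0.00376554
V̂(ȳ_st) = 0.00440136
SE(ȳ_st) = √0.00440136 = 0.0663427

ȳ_st ≈ 5.175, SE ≈ 0.0663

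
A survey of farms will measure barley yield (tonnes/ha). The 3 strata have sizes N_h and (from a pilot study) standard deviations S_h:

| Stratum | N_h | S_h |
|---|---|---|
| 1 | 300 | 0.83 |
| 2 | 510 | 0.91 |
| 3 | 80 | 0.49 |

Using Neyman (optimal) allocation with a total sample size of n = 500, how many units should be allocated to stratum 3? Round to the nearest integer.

26

Neyman allocation: n_h = n · N_h S_h / Σ N_i S_i, with n = 500.
  stratum 1: N_h·S_h = 300·0.83 = 249.00
  stratum 2: N_h·S_h = 510·0.91 = 464.10
  stratum 3: N_h·S_h = 80·0.49 = 39.20
Σ N_h S_h = 752.30
n for stratum 3 = 500·39.20/752.30 = 26.053 → 26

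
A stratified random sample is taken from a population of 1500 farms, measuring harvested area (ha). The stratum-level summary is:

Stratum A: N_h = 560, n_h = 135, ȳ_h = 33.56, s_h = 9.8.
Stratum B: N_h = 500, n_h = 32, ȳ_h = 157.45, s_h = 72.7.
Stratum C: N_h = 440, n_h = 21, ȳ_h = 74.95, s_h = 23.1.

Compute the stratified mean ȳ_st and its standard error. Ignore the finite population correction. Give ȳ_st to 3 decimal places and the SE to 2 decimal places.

ȳ_st = Σ W_h ȳ_h = (560·33.56 + 500·157.45 + 440·74.95)/1500 = 86.99773
V̂(ȳ_st) = Σ W_h² s_h²/n_h, with W_h = N_h/N and N = 1500:
  stratum A: (560/1500)²·9.8²/135 = 0.0991544
  stratum B: (500/1500)²·72.7²/32 = 18.3517
  stratum C: (440/1500)²·23.1²/21 = 2.18639
V̂(ȳ_st) = 20.6372
SE(ȳ_st) = √20.6372 = 4.54282

ȳ_st ≈ 86.998, SE ≈ 4.54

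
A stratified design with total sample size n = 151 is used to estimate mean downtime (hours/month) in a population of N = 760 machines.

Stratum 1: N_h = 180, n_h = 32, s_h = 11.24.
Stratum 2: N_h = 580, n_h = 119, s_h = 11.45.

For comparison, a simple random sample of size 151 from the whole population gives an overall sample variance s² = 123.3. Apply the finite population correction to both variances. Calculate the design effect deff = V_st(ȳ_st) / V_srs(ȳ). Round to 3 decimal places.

deff ≈ 1.058

V̂(ȳ_st) = Σ W_h² (1 − n_h/N_h) s_h²/n_h, with W_h = N_h/N and N = 760:
  stratum 1: (180/760)²·(1 − 32/180)·11.24²/32 = 0.182092
  stratum 2: (580/760)²·(1 − 119/580)·11.45²/119 = 0.509995
V_st = 0.692086
V_srs = (1 − 151/760)·123.3/151 = 0.654319
deff = V_st / V_srs = 0.692086/0.654319 = 1.0577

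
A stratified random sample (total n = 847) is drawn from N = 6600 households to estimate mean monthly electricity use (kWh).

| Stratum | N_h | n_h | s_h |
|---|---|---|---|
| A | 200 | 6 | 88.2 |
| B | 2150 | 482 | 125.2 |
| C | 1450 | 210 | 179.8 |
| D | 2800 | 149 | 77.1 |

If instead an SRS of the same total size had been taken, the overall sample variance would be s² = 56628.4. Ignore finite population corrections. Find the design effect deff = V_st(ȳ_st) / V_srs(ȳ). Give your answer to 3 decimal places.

deff ≈ 0.288

V̂(ȳ_st) = Σ W_h² s_h²/n_h, with W_h = N_h/N and N = 6600:
  stratum A: (200/6600)²·88.2²/6 = 1.19058
  stratum B: (2150/6600)²·125.2²/482 = 3.45105
  stratum C: (1450/6600)²·179.8²/210 = 7.43033
  stratum D: (2800/6600)²·77.1²/149 = 7.18043
V_st = 19.2524
V_srs = s²/n = 56628.4/847 = 66.8576
deff = V_st / V_srs = 19.2524/66.8576 = 0.2880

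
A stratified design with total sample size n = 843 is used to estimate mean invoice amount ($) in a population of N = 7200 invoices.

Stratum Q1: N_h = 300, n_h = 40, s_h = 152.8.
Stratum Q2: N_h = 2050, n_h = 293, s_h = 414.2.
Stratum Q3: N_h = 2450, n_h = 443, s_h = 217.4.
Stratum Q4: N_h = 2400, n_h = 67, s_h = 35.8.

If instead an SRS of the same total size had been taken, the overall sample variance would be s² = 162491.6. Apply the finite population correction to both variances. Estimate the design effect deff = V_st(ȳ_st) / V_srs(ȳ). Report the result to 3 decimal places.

V̂(ȳ_st) = Σ W_h² (1 − n_h/N_h) s_h²/n_h, with W_h = N_h/N and N = 7200:
  stratum Q1: (300/7200)²·(1 − 40/300)·152.8²/40 = 0.878246
  stratum Q2: (2050/7200)²·(1 − 293/2050)·414.2²/293 = 40.683
  stratum Q3: (2450/7200)²·(1 − 443/2450)·217.4²/443 = 10.1196
  stratum Q4: (2400/7200)²·(1 − 67/2400)·35.8²/67 = 2.0661
V_st = 53.747
V_srs = (1 − 843/7200)·162491.6/843 = 170.186
deff = V_st / V_srs = 53.747/170.186 = 0.3158

deff ≈ 0.316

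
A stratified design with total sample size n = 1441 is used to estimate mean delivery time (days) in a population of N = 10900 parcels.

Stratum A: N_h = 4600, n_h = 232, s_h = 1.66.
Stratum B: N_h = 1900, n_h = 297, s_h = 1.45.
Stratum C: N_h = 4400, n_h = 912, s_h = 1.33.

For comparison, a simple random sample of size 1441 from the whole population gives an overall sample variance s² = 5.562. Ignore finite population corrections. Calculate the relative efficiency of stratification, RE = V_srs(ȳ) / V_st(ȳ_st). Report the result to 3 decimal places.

V̂(ȳ_st) = Σ W_h² s_h²/n_h, with W_h = N_h/N and N = 10900:
  stratum A: (4600/10900)²·1.66²/232 = 0.00211539
  stratum B: (1900/10900)²·1.45²/297 = 0.000215097
  stratum C: (4400/10900)²·1.33²/912 = 0.000316054
V_st = 0.00264654
V_srs = s²/n = 5.562/1441 = 0.00385982
Relative efficiency = V_srs / V_st = 0.00385982/0.00264654 = 1.4584

RE ≈ 1.458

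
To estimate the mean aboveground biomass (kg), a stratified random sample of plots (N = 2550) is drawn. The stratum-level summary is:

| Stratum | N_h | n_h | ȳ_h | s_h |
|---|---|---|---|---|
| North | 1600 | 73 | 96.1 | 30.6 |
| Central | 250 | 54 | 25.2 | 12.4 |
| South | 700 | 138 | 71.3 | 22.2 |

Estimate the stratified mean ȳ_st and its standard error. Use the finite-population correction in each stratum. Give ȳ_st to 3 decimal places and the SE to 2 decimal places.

ȳ_st ≈ 82.341, SE ≈ 2.25

ȳ_st = Σ W_h ȳ_h = (1600·96.1 + 250·25.2 + 700·71.3)/2550 = 82.34118
V̂(ȳ_st) = Σ W_h² (1 − n_h/N_h) s_h²/n_h, with W_h = N_h/N and N = 2550:
  stratum North: (1600/2550)²·(1 − 73/1600)·30.6²/73 = 4.81946
  stratum Central: (250/2550)²·(1 − 54/250)·12.4²/54 = 0.0214568
  stratum South: (700/2550)²·(1 − 138/700)·22.2²/138 = 0.216063
V̂(ȳ_st) = 5.05698
SE(ȳ_st) = √5.05698 = 2.24877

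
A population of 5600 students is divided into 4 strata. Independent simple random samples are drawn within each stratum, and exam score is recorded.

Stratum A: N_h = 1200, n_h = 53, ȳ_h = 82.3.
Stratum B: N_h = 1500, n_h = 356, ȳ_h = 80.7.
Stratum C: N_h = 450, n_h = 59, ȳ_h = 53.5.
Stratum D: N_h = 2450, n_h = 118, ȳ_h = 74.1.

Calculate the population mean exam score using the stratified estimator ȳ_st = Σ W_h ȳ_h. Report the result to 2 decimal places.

ȳ_st ≈ 75.97

N = Σ N_h = 5600. Stratum weights W_h = N_h/N.
ȳ_st = (1200·82.3 + 1500·80.7 + 450·53.5 + 2450·74.1) / 5600 = 75.9696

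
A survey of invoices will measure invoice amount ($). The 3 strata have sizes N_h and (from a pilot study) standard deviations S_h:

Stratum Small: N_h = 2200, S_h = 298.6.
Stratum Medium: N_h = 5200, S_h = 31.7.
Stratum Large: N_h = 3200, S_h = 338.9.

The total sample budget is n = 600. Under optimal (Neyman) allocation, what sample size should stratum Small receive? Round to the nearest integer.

207

Neyman allocation: n_h = n · N_h S_h / Σ N_i S_i, with n = 600.
  stratum Small: N_h·S_h = 2200·298.6 = 656920.00
  stratum Medium: N_h·S_h = 5200·31.7 = 164840.00
  stratum Large: N_h·S_h = 3200·338.9 = 1084480.00
Σ N_h S_h = 1906240.00
n for stratum Small = 600·656920.00/1906240.00 = 206.769 → 207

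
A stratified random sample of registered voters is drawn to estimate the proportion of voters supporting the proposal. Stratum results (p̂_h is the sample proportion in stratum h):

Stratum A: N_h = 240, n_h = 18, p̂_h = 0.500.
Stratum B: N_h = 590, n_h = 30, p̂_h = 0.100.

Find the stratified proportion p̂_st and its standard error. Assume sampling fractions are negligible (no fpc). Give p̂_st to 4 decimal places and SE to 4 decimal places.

p̂_st ≈ 0.2157, SE ≈ 0.0529

N = 830; stratum weights W_h = N_h/N.
p̂_st = Σ W_h p̂_h = (240·0.500 + 590·0.100)/830 = 0.21566
V̂(p̂_st) = Σ W_h² p̂_h(1−p̂_h)/(n_h−1):
  stratum A: (240/830)²·0.500·0.500/17 = 0.00122958
  stratum B: (590/830)²·0.100·0.900/29 = 0.00156817
V̂(p̂_st) = 0.00279775; SE = √V̂ = 0.0528938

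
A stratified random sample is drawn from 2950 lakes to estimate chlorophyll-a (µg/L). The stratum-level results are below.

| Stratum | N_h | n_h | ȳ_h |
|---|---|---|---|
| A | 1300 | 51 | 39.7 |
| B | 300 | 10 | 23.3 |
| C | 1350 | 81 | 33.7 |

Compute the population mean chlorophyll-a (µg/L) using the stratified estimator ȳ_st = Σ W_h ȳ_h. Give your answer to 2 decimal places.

N = Σ N_h = 2950. Stratum weights W_h = N_h/N.
ȳ_st = (1300·39.7 + 300·23.3 + 1350·33.7) / 2950 = 35.2864

ȳ_st ≈ 35.29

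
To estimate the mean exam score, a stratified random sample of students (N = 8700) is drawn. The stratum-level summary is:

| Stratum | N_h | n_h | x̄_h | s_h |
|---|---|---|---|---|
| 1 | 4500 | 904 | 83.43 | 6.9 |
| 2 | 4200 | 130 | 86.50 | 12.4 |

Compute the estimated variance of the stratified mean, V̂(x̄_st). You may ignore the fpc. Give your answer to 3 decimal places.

V̂(x̄_st) = Σ W_h² s_h²/n_h, with W_h = N_h/N and N = 8700:
  stratum 1: (4500/8700)²·6.9²/904 = 0.0140902
  stratum 2: (4200/8700)²·12.4²/130 = 0.275651
V̂(x̄_st) = 0.289742

V̂(x̄_st) ≈ 0.290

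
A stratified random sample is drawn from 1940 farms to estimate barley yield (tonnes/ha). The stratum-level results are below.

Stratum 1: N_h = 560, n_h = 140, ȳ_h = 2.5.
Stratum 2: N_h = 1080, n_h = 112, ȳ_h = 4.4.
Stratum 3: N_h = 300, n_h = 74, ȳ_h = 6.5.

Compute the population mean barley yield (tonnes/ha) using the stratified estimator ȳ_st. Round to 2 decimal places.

N = Σ N_h = 1940. Stratum weights W_h = N_h/N.
ȳ_st = (560·2.5 + 1080·4.4 + 300·6.5) / 1940 = 4.1763

ȳ_st ≈ 4.18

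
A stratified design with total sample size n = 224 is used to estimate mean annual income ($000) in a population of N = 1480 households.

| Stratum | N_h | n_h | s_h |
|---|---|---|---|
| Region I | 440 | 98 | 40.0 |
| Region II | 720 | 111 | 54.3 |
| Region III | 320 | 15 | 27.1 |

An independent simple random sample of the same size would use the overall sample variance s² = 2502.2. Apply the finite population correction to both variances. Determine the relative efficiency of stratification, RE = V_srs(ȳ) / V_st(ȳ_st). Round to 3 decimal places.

RE ≈ 1.100

V̂(ȳ_st) = Σ W_h² (1 − n_h/N_h) s_h²/n_h, with W_h = N_h/N and N = 1480:
  stratum Region I: (440/1480)²·(1 − 98/440)·40.0²/98 = 1.12163
  stratum Region II: (720/1480)²·(1 − 111/720)·54.3²/111 = 5.31745
  stratum Region III: (320/1480)²·(1 − 15/320)·27.1²/15 = 2.18159
V_st = 8.62067
V_srs = (1 − 224/1480)·2502.2/224 = 9.47986
Relative efficiency = V_srs / V_st = 9.47986/8.62067 = 1.0997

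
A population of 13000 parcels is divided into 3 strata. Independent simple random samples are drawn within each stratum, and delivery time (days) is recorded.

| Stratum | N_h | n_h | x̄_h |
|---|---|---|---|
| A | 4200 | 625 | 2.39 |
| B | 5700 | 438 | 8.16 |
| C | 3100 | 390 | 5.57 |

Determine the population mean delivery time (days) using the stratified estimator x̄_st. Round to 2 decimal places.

N = Σ N_h = 13000. Stratum weights W_h = N_h/N.
x̄_st = (4200·2.39 + 5700·8.16 + 3100·5.57) / 13000 = 5.6782

x̄_st ≈ 5.68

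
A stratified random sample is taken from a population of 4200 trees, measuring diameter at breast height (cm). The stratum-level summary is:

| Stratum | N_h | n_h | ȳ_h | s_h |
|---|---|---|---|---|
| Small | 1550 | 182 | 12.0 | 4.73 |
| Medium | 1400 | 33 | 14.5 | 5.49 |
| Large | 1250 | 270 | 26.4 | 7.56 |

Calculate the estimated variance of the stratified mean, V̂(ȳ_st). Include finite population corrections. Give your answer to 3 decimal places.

V̂(ȳ_st) = Σ W_h² (1 − n_h/N_h) s_h²/n_h, with W_h = N_h/N and N = 4200:
  stratum Small: (1550/4200)²·(1 − 182/1550)·4.73²/182 = 0.0147764
  stratum Medium: (1400/4200)²·(1 − 33/1400)·5.49²/33 = 0.0990897
  stratum Large: (1250/4200)²·(1 − 270/1250)·7.56²/270 = 0.0147
V̂(ȳ_st) = 0.128566

V̂(ȳ_st) ≈ 0.129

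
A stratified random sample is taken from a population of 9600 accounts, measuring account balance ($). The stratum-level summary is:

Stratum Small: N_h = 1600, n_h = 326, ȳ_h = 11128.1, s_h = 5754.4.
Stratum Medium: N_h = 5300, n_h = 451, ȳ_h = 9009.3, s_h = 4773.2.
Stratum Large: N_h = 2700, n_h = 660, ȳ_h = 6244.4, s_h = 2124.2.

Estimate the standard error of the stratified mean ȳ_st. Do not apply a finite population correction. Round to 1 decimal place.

SE(ȳ_st) ≈ 137.0

V̂(ȳ_st) = Σ W_h² s_h²/n_h, with W_h = N_h/N and N = 9600:
  stratum Small: (1600/9600)²·5754.4²/326 = 2821.5
  stratum Medium: (5300/9600)²·4773.2²/451 = 15397.6
  stratum Large: (2700/9600)²·2124.2²/660 = 540.794
V̂(ȳ_st) = 18759.9
SE(ȳ_st) = √18759.9 = 136.967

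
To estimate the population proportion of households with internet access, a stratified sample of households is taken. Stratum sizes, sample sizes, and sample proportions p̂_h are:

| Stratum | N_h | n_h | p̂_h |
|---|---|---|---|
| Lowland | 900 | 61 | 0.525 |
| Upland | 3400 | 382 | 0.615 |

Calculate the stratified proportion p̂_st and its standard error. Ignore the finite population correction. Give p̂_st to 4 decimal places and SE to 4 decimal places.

N = 4300; stratum weights W_h = N_h/N.
p̂_st = Σ W_h p̂_h = (900·0.525 + 3400·0.615)/4300 = 0.59616
V̂(p̂_st) = Σ W_h² p̂_h(1−p̂_h)/(n_h−1):
  stratum Lowland: (900/4300)²·0.525·0.475/60 = 0.000182075
  stratum Upland: (3400/4300)²·0.615·0.385/381 = 0.000388536
V̂(p̂_st) = 0.000570611; SE = √V̂ = 0.0238875

p̂_st ≈ 0.5962, SE ≈ 0.0239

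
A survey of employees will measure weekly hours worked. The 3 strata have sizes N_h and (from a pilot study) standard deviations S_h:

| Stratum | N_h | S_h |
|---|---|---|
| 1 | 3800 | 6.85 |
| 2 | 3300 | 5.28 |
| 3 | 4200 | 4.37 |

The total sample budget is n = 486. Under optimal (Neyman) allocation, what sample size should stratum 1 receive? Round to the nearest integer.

205

Neyman allocation: n_h = n · N_h S_h / Σ N_i S_i, with n = 486.
  stratum 1: N_h·S_h = 3800·6.85 = 26030.00
  stratum 2: N_h·S_h = 3300·5.28 = 17424.00
  stratum 3: N_h·S_h = 4200·4.37 = 18354.00
Σ N_h S_h = 61808.00
n for stratum 1 = 486·26030.00/61808.00 = 204.675 → 205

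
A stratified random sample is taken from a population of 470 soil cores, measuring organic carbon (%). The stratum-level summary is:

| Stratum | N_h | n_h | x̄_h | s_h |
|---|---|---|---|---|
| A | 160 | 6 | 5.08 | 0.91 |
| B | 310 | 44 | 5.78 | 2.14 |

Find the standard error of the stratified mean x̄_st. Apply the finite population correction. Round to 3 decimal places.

V̂(x̄_st) = Σ W_h² (1 − n_h/N_h) s_h²/n_h, with W_h = N_h/N and N = 470:
  stratum A: (160/470)²·(1 − 6/160)·0.91²/6 = 0.0153949
  stratum B: (310/470)²·(1 − 44/310)·2.14²/44 = 0.0388528
V̂(x̄_st) = 0.0542477
SE(x̄_st) = √0.0542477 = 0.232911

SE(x̄_st) ≈ 0.233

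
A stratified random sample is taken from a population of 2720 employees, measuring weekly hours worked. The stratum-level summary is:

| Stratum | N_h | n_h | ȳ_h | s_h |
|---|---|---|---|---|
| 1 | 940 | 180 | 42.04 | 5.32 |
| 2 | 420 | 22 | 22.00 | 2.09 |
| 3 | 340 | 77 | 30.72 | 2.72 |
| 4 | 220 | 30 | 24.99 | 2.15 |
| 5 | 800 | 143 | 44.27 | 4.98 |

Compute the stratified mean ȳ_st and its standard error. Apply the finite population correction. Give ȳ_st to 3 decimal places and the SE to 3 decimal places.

ȳ_st = Σ W_h ȳ_h = (940·42.04 + 420·22.00 + 340·30.72 + 220·24.99 + 800·44.27)/2720 = 36.80743
V̂(ȳ_st) = Σ W_h² (1 − n_h/N_h) s_h²/n_h, with W_h = N_h/N and N = 2720:
  stratum 1: (940/2720)²·(1 − 180/940)·5.32²/180 = 0.0151829
  stratum 2: (420/2720)²·(1 − 22/420)·2.09²/22 = 0.00448605
  stratum 3: (340/2720)²·(1 − 77/340)·2.72²/77 = 0.0011613
  stratum 4: (220/2720)²·(1 − 30/220)·2.15²/30 = 0.000870551
  stratum 5: (800/2720)²·(1 − 143/800)·4.98²/143 = 0.0123208
V̂(ȳ_st) = 0.0340216
SE(ȳ_st) = √0.0340216 = 0.18445

ȳ_st ≈ 36.807, SE ≈ 0.184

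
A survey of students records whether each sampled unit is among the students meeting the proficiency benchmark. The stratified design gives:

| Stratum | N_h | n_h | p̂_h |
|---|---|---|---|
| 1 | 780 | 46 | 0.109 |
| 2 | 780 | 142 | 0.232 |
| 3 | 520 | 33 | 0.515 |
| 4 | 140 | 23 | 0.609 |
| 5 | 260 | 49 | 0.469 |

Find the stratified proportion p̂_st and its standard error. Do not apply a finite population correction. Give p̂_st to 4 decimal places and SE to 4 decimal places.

p̂_st ≈ 0.2988, SE ≈ 0.0278

N = 2480; stratum weights W_h = N_h/N.
p̂_st = Σ W_h p̂_h = (780·0.109 + 780·0.232 + 520·0.515 + 140·0.609 + 260·0.469)/2480 = 0.29878
V̂(p̂_st) = Σ W_h² p̂_h(1−p̂_h)/(n_h−1):
  stratum 1: (780/2480)²·0.109·0.891/45 = 0.00021349
  stratum 2: (780/2480)²·0.232·0.768/141 = 0.000125002
  stratum 3: (520/2480)²·0.515·0.485/32 = 0.000343164
  stratum 4: (140/2480)²·0.609·0.391/22 = 3.44925e-05
  stratum 5: (260/2480)²·0.469·0.531/48 = 5.70255e-05
V̂(p̂_st) = 0.000773174; SE = √V̂ = 0.027806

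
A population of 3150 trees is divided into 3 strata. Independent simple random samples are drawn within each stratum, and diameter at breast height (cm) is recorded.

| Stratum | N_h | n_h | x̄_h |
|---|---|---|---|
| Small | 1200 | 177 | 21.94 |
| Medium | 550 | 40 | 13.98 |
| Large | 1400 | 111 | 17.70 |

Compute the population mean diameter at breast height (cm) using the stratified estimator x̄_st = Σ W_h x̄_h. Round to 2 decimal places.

x̄_st ≈ 18.67

N = Σ N_h = 3150. Stratum weights W_h = N_h/N.
x̄_st = (1200·21.94 + 550·13.98 + 1400·17.70) / 3150 = 18.6657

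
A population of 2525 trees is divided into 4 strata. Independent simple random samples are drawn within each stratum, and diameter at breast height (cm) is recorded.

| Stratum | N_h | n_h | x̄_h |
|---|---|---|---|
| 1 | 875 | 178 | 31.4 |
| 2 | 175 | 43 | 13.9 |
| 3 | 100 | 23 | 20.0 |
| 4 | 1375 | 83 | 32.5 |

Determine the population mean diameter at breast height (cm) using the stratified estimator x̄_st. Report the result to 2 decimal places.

N = Σ N_h = 2525. Stratum weights W_h = N_h/N.
x̄_st = (875·31.4 + 175·13.9 + 100·20.0 + 1375·32.5) / 2525 = 30.3347

x̄_st ≈ 30.33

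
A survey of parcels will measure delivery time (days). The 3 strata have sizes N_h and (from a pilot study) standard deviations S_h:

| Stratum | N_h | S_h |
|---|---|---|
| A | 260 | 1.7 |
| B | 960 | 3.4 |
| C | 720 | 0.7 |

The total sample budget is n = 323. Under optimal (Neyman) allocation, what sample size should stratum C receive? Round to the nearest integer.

39

Neyman allocation: n_h = n · N_h S_h / Σ N_i S_i, with n = 323.
  stratum A: N_h·S_h = 260·1.7 = 442.00
  stratum B: N_h·S_h = 960·3.4 = 3264.00
  stratum C: N_h·S_h = 720·0.7 = 504.00
Σ N_h S_h = 4210.00
n for stratum C = 323·504.00/4210.00 = 38.668 → 39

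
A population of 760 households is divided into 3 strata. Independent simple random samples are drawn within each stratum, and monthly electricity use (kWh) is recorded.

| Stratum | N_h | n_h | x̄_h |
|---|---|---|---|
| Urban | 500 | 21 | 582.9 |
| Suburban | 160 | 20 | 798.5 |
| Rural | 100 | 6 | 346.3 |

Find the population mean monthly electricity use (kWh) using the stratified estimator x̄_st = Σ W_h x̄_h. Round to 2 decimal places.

N = Σ N_h = 760. Stratum weights W_h = N_h/N.
x̄_st = (500·582.9 + 160·798.5 + 100·346.3) / 760 = 597.1579

x̄_st ≈ 597.16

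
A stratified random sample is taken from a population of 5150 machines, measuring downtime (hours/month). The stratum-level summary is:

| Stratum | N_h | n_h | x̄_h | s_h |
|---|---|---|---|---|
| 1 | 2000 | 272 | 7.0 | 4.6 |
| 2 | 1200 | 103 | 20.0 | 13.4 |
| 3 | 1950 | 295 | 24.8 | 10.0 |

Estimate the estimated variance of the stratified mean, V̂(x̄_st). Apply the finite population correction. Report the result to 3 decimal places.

V̂(x̄_st) = Σ W_h² (1 − n_h/N_h) s_h²/n_h, with W_h = N_h/N and N = 5150:
  stratum 1: (2000/5150)²·(1 − 272/2000)·4.6²/272 = 0.0101369
  stratum 2: (1200/5150)²·(1 − 103/1200)·13.4²/103 = 0.0865258
  stratum 3: (1950/5150)²·(1 − 295/1950)·10.0²/295 = 0.0412474
V̂(x̄_st) = 0.13791

V̂(x̄_st) ≈ 0.138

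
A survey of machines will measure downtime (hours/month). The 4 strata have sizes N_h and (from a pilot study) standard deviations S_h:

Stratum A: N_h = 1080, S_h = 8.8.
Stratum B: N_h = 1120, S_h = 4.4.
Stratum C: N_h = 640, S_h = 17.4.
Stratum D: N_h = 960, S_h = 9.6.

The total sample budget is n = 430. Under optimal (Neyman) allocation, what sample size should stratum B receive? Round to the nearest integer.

61

Neyman allocation: n_h = n · N_h S_h / Σ N_i S_i, with n = 430.
  stratum A: N_h·S_h = 1080·8.8 = 9504.00
  stratum B: N_h·S_h = 1120·4.4 = 4928.00
  stratum C: N_h·S_h = 640·17.4 = 11136.00
  stratum D: N_h·S_h = 960·9.6 = 9216.00
Σ N_h S_h = 34784.00
n for stratum B = 430·4928.00/34784.00 = 60.920 → 61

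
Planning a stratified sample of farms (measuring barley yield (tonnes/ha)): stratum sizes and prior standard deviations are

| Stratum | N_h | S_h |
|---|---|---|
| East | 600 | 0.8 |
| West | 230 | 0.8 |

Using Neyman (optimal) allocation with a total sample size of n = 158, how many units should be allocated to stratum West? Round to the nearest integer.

44

Neyman allocation: n_h = n · N_h S_h / Σ N_i S_i, with n = 158.
  stratum East: N_h·S_h = 600·0.8 = 480.00
  stratum West: N_h·S_h = 230·0.8 = 184.00
Σ N_h S_h = 664.00
n for stratum West = 158·184.00/664.00 = 43.783 → 44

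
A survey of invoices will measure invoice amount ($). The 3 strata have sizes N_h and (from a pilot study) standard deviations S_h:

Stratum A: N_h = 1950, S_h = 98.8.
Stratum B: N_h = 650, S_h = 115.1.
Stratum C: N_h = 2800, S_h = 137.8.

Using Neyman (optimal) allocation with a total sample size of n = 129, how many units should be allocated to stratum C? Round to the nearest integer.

Neyman allocation: n_h = n · N_h S_h / Σ N_i S_i, with n = 129.
  stratum A: N_h·S_h = 1950·98.8 = 192660.00
  stratum B: N_h·S_h = 650·115.1 = 74815.00
  stratum C: N_h·S_h = 2800·137.8 = 385840.00
Σ N_h S_h = 653315.00
n for stratum C = 129·385840.00/653315.00 = 76.186 → 76

76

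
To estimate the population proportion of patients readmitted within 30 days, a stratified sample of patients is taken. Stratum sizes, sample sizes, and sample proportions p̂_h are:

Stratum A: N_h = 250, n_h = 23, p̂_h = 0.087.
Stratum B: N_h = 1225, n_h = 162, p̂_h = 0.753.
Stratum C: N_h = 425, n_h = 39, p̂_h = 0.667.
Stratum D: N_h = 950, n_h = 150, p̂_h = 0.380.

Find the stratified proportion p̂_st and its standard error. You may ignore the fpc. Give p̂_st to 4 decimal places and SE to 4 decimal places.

p̂_st ≈ 0.5574, SE ≈ 0.0234

N = 2850; stratum weights W_h = N_h/N.
p̂_st = Σ W_h p̂_h = (250·0.087 + 1225·0.753 + 425·0.667 + 950·0.380)/2850 = 0.55742
V̂(p̂_st) = Σ W_h² p̂_h(1−p̂_h)/(n_h−1):
  stratum A: (250/2850)²·0.087·0.913/22 = 2.77816e-05
  stratum B: (1225/2850)²·0.753·0.247/161 = 0.000213427
  stratum C: (425/2850)²·0.667·0.333/38 = 0.000129979
  stratum D: (950/2850)²·0.380·0.620/149 = 0.00017569
V̂(p̂_st) = 0.000546877; SE = √V̂ = 0.0233854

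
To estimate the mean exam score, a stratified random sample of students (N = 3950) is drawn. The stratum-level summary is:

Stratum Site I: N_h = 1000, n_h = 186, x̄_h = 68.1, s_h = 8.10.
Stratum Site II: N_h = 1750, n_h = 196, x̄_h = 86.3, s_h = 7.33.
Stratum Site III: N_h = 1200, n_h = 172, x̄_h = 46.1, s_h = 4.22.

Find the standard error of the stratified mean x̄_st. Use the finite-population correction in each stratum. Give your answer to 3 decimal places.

SE(x̄_st) ≈ 0.273

V̂(x̄_st) = Σ W_h² (1 − n_h/N_h) s_h²/n_h, with W_h = N_h/N and N = 3950:
  stratum Site I: (1000/3950)²·(1 − 186/1000)·8.10²/186 = 0.0184029
  stratum Site II: (1750/3950)²·(1 − 196/1750)·7.33²/196 = 0.0477801
  stratum Site III: (1200/3950)²·(1 − 172/1200)·4.22²/172 = 0.00818609
V̂(x̄_st) = 0.0743691
SE(x̄_st) = √0.0743691 = 0.272707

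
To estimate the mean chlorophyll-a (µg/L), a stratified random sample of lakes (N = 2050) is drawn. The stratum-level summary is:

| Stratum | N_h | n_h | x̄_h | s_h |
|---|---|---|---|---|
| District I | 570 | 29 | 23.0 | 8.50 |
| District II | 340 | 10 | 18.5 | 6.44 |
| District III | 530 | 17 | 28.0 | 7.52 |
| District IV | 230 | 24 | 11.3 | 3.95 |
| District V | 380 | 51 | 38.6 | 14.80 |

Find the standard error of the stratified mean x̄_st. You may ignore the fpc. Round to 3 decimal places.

V̂(x̄_st) = Σ W_h² s_h²/n_h, with W_h = N_h/N and N = 2050:
  stratum District I: (570/2050)²·8.50²/29 = 0.192611
  stratum District II: (340/2050)²·6.44²/10 = 0.114083
  stratum District III: (530/2050)²·7.52²/17 = 0.222347
  stratum District IV: (230/2050)²·3.95²/24 = 0.00818335
  stratum District V: (380/2050)²·14.80²/51 = 0.147575
V̂(x̄_st) = 0.6848
SE(x̄_st) = √0.6848 = 0.827526

SE(x̄_st) ≈ 0.828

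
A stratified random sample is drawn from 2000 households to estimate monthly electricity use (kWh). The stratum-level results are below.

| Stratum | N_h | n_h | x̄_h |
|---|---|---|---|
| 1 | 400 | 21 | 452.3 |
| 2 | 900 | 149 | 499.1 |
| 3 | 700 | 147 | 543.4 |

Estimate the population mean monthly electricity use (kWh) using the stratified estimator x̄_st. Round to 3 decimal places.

x̄_st ≈ 505.245

N = Σ N_h = 2000. Stratum weights W_h = N_h/N.
x̄_st = (400·452.3 + 900·499.1 + 700·543.4) / 2000 = 505.24500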